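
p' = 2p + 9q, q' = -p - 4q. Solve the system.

p(t) = 3C_1e^(-t) + 3C_2te^(-t) + C_2e^(-t), q(t) = -C_1e^(-t) - C_2te^(-t)

Coefficient matrix A = [[2, 9], [-1, -4]].
Characteristic polynomial det(A - λI) = λ^2 + 2λ + 1 = 0.
Single eigenvalue λ = -1 with algebraic multiplicity 2.
Eigenvector v = (3,-1); generalized eigenvector w with (A-λI)w=v is (1,0).
General solution: e^(-t)[C_1·v + C_2·(t·v + w)].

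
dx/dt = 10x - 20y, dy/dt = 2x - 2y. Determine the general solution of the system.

Coefficient matrix A = [[10, -20], [2, -2]].
Characteristic polynomial det(A - λI) = λ^2 - 8λ + 20 = 0.
Eigenvalues λ = 4 ± 2i (complex conjugate pair).
For λ=4+2i: an eigenvector is (-3,-1) - i(1,0) = (-3 - i, -1).
A real fundamental pair from Re and Im of e^((4+2i)t)v: X_1 = e^(4t)(cos(2t)·(-3,-1) + sin(2t)·(1,0)), X_2 = e^(4t)(sin(2t)·(-3,-1) - cos(2t)·(1,0)).
General solution: C_1X_1 + C_2X_2.

x(t) = C_1e^(4t)sin(2t) - 3C_1e^(4t)cos(2t) - 3C_2e^(4t)sin(2t) - C_2e^(4t)cos(2t), y(t) = -C_1e^(4t)cos(2t) - C_2e^(4t)sin(2t)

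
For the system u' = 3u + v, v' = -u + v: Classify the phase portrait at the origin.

unstable improper node

A = [[3,1],[-1,1]]; det(A-λI) = λ^2 - 4λ + 4.
repeated λ = 2 with a single eigenvector.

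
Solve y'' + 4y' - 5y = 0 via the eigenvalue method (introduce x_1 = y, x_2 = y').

y(t) = C_1e^(t) + C_2e^(-5t)

Let x_1 = y, x_2 = y'. Then x_1' = x_2 and x_2' = 5x_1 - 4x_2.
A = [[0,1],[5,-4]]; det(A-λI) = λ^2 + 4λ - 5.
Eigenvalues λ = 1, -5 with eigenvectors (1,1), (1,-5).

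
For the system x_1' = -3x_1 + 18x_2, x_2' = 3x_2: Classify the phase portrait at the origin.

saddle

A = [[-3,18],[0,3]]; det(A-λI) = λ^2 - 9.
λ = 3, -3: opposite signs.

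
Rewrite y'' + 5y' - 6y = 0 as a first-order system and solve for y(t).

y(t) = C_1e^(t) + C_2e^(-6t)

Let x_1 = y, x_2 = y'. Then x_1' = x_2 and x_2' = 6x_1 - 5x_2.
A = [[0,1],[6,-5]]; det(A-λI) = λ^2 + 5λ - 6.
Eigenvalues λ = 1, -6 with eigenvectors (1,1), (1,-6).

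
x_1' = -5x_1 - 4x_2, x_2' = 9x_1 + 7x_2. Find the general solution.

Coefficient matrix A = [[-5, -4], [9, 7]].
Characteristic polynomial det(A - λI) = λ^2 - 2λ + 1 = 0.
Single eigenvalue λ = 1 with algebraic multiplicity 2.
Eigenvector v = (2,-3); generalized eigenvector w with (A-λI)w=v is (1,-2).
General solution: e^(t)[C_1·v + C_2·(t·v + w)].

x_1(t) = 2C_1e^(t) + 2C_2te^(t) + C_2e^(t), x_2(t) = -3C_1e^(t) - 3C_2te^(t) - 2C_2e^(t)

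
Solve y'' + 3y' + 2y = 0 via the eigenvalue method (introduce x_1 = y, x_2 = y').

y(t) = K_1e^(-t) + K_2e^(-2t)

Let x_1 = y, x_2 = y'. Then x_1' = x_2 and x_2' = -2x_1 - 3x_2.
A = [[0,1],[-2,-3]]; det(A-λI) = λ^2 + 3λ + 2.
Eigenvalues λ = -1, -2 with eigenvectors (1,-1), (1,-2).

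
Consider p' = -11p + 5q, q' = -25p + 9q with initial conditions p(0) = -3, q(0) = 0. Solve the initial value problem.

Coefficient matrix A = [[-11, 5], [-25, 9]].
Characteristic polynomial det(A - λI) = λ^2 + 2λ + 26 = 0.
Eigenvalues λ = -1 ± 5i (complex conjugate pair).
For λ=-1+5i: an eigenvector is (-1,-2) - i(0,1) = (-1, -2 - i).
A real fundamental pair from Re and Im of e^((-1+5i)t)v: X_1 = e^(-t)(cos(5t)·(-1,-2) + sin(5t)·(0,1)), X_2 = e^(-t)(sin(5t)·(-1,-2) - cos(5t)·(0,1)).
General solution: c_1X_1 + c_2X_2.
Applying p(0)=-3, q(0)=0 gives c_1=3, c_2=-6.

p(t) = 6e^(-t)sin(5t) - 3e^(-t)cos(5t), q(t) = 15e^(-t)sin(5t)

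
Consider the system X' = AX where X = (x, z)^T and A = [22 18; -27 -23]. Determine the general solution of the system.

Coefficient matrix A = [[22, 18], [-27, -23]].
Characteristic polynomial det(A - λI) = λ^2 + λ - 20 = 0.
Eigenvalues λ = -5, 4.
For λ=-5: (A-λI) row 1 is [27, 18], so an eigenvector is (2, -3).
For λ=4: (A-λI) row 1 is [18, 18], so an eigenvector is (-1, 1).
General solution: K_1e^(-5t)(2,-3) + K_2e^(4t)(-1,1).

x(t) = 2K_1e^(-5t) - K_2e^(4t), z(t) = -3K_1e^(-5t) + K_2e^(4t)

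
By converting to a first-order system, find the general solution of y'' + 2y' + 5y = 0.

y(t) = C_1e^(-t)cos(2t) + C_2e^(-t)sin(2t)

Let x_1 = y, x_2 = y'. Then x_1' = x_2 and x_2' = -5x_1 - 2x_2.
A = [[0,1],[-5,-2]]; det(A-λI) = λ^2 + 2λ + 5.
Eigenvalues λ = -1 ± 2i.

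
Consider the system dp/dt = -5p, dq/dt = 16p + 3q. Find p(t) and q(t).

p(t) = -c_1e^(-5t), q(t) = 2c_1e^(-5t) - c_2e^(3t)

Coefficient matrix A = [[-5, 0], [16, 3]].
Characteristic polynomial det(A - λI) = λ^2 + 2λ - 15 = 0.
Eigenvalues λ = -5, 3.
For λ=-5: (A-λI) row 2 is [16, 8], so an eigenvector is (-1, 2).
For λ=3: (A-λI) row 1 is [-8, 0], so an eigenvector is (0, -1).
General solution: c_1e^(-5t)(-1,2) + c_2e^(3t)(0,-1).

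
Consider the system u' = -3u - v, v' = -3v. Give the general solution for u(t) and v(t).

u(t) = -C_1e^(-3t) - C_2te^(-3t) + 3C_2e^(-3t), v(t) = C_2e^(-3t)

Coefficient matrix A = [[-3, -1], [0, -3]].
Characteristic polynomial det(A - λI) = λ^2 + 6λ + 9 = 0.
Single eigenvalue λ = -3 with algebraic multiplicity 2.
Eigenvector v = (-1,0); generalized eigenvector w with (A-λI)w=v is (3,1).
General solution: e^(-3t)[C_1·v + C_2·(t·v + w)].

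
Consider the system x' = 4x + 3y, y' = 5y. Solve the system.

Coefficient matrix A = [[4, 3], [0, 5]].
Characteristic polynomial det(A - λI) = λ^2 - 9λ + 20 = 0.
Eigenvalues λ = 5, 4.
For λ=5: (A-λI) row 1 is [-1, 3], so an eigenvector is (3, 1).
For λ=4: (A-λI) row 1 is [0, 3], so an eigenvector is (-1, 0).
General solution: C_1e^(5t)(3,1) + C_2e^(4t)(-1,0).

x(t) = 3C_1e^(5t) - C_2e^(4t), y(t) = C_1e^(5t)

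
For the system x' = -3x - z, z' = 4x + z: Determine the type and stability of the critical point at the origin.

stable improper node

A = [[-3,-1],[4,1]]; det(A-λI) = λ^2 + 2λ + 1.
repeated λ = -1 with a single eigenvector.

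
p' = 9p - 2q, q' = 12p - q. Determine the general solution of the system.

Coefficient matrix A = [[9, -2], [12, -1]].
Characteristic polynomial det(A - λI) = λ^2 - 8λ + 15 = 0.
Eigenvalues λ = 5, 3.
For λ=5: (A-λI) row 1 is [4, -2], so an eigenvector is (1, 2).
For λ=3: (A-λI) row 1 is [6, -2], so an eigenvector is (-1, -3).
General solution: K_1e^(5t)(1,2) + K_2e^(3t)(-1,-3).

p(t) = K_1e^(5t) - K_2e^(3t), q(t) = 2K_1e^(5t) - 3K_2e^(3t)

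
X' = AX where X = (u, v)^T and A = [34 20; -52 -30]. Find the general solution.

Coefficient matrix A = [[34, 20], [-52, -30]].
Characteristic polynomial det(A - λI) = λ^2 - 4λ + 20 = 0.
Eigenvalues λ = 2 ± 4i (complex conjugate pair).
For λ=2+4i: an eigenvector is (-1,2) - i(2,-3) = (-1 - 2i, 2 + 3i).
A real fundamental pair from Re and Im of e^((2+4i)t)v: X_1 = e^(2t)(cos(4t)·(-1,2) + sin(4t)·(2,-3)), X_2 = e^(2t)(sin(4t)·(-1,2) - cos(4t)·(2,-3)).
General solution: c_1X_1 + c_2X_2.

u(t) = 2c_1e^(2t)sin(4t) - c_1e^(2t)cos(4t) - c_2e^(2t)sin(4t) - 2c_2e^(2t)cos(4t), v(t) = -3c_1e^(2t)sin(4t) + 2c_1e^(2t)cos(4t) + 2c_2e^(2t)sin(4t) + 3c_2e^(2t)cos(4t)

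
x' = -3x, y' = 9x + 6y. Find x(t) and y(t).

x(t) = -K_1e^(-3t), y(t) = K_1e^(-3t) + K_2e^(6t)

Coefficient matrix A = [[-3, 0], [9, 6]].
Characteristic polynomial det(A - λI) = λ^2 - 3λ - 18 = 0.
Eigenvalues λ = -3, 6.
For λ=-3: (A-λI) row 2 is [9, 9], so an eigenvector is (-1, 1).
For λ=6: (A-λI) row 1 is [-9, 0], so an eigenvector is (0, 1).
General solution: K_1e^(-3t)(-1,1) + K_2e^(6t)(0,1).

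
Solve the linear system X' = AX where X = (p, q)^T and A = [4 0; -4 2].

p(t) = -C_2e^(4t), q(t) = C_1e^(2t) + 2C_2e^(4t)

Coefficient matrix A = [[4, 0], [-4, 2]].
Characteristic polynomial det(A - λI) = λ^2 - 6λ + 8 = 0.
Eigenvalues λ = 2, 4.
For λ=2: (A-λI) row 1 is [2, 0], so an eigenvector is (0, 1).
For λ=4: (A-λI) row 2 is [-4, -2], so an eigenvector is (-1, 2).
General solution: C_1e^(2t)(0,1) + C_2e^(4t)(-1,2).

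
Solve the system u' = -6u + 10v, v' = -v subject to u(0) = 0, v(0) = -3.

Coefficient matrix A = [[-6, 10], [0, -1]].
Characteristic polynomial det(A - λI) = λ^2 + 7λ + 6 = 0.
Eigenvalues λ = -1, -6.
For λ=-1: (A-λI) row 1 is [-5, 10], so an eigenvector is (2, 1).
For λ=-6: (A-λI) row 1 is [0, 10], so an eigenvector is (1, 0).
General solution: K_1e^(-t)(2,1) + K_2e^(-6t)(1,0).
Applying u(0)=0, v(0)=-3 gives K_1=-3, K_2=6.

u(t) = -6e^(-t) + 6e^(-6t), v(t) = -3e^(-t)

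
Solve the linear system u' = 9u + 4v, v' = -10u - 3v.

u(t) = -K_1e^(3t)sin(2t) - K_1e^(3t)cos(2t) - K_2e^(3t)sin(2t) + K_2e^(3t)cos(2t), v(t) = 2K_1e^(3t)sin(2t) + K_1e^(3t)cos(2t) + K_2e^(3t)sin(2t) - 2K_2e^(3t)cos(2t)

Coefficient matrix A = [[9, 4], [-10, -3]].
Characteristic polynomial det(A - λI) = λ^2 - 6λ + 13 = 0.
Eigenvalues λ = 3 ± 2i (complex conjugate pair).
For λ=3+2i: an eigenvector is (-1,1) - i(-1,2) = (-1 + i, 1 - 2i).
A real fundamental pair from Re and Im of e^((3+2i)t)v: X_1 = e^(3t)(cos(2t)·(-1,1) + sin(2t)·(-1,2)), X_2 = e^(3t)(sin(2t)·(-1,1) - cos(2t)·(-1,2)).
General solution: K_1X_1 + K_2X_2.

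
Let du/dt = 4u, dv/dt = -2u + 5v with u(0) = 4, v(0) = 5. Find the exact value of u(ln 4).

1024

A = [[4,0],[-2,5]]; eigenvalues λ = 5, 4.
Eigenvectors: (0,1) for λ=5, (1,2) for λ=4.
From the initial condition, c_1 = -3, c_2 = 4.
u(ln 4) = (-3)(4^5)(0) + (4)(4^4)(1) = 1024.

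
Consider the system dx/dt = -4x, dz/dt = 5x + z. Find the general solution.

Coefficient matrix A = [[-4, 0], [5, 1]].
Characteristic polynomial det(A - λI) = λ^2 + 3λ - 4 = 0.
Eigenvalues λ = 1, -4.
For λ=1: (A-λI) row 1 is [-5, 0], so an eigenvector is (0, 1).
For λ=-4: (A-λI) row 2 is [5, 5], so an eigenvector is (-1, 1).
General solution: C_1e^(t)(0,1) + C_2e^(-4t)(-1,1).

x(t) = -C_2e^(-4t), z(t) = C_1e^(t) + C_2e^(-4t)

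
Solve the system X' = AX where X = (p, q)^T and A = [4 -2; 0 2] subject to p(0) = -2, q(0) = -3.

Coefficient matrix A = [[4, -2], [0, 2]].
Characteristic polynomial det(A - λI) = λ^2 - 6λ + 8 = 0.
Eigenvalues λ = 2, 4.
For λ=2: (A-λI) row 1 is [2, -2], so an eigenvector is (-1, -1).
For λ=4: (A-λI) row 1 is [0, -2], so an eigenvector is (1, 0).
General solution: K_1e^(2t)(-1,-1) + K_2e^(4t)(1,0).
Applying p(0)=-2, q(0)=-3 gives K_1=3, K_2=1.

p(t) = e^(4t) - 3e^(2t), q(t) = -3e^(2t)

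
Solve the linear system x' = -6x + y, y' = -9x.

Coefficient matrix A = [[-6, 1], [-9, 0]].
Characteristic polynomial det(A - λI) = λ^2 + 6λ + 9 = 0.
Single eigenvalue λ = -3 with algebraic multiplicity 2.
Eigenvector v = (-1,-3); generalized eigenvector w with (A-λI)w=v is (0,-1).
General solution: e^(-3t)[K_1·v + K_2·(t·v + w)].

x(t) = -K_1e^(-3t) - K_2te^(-3t), y(t) = -3K_1e^(-3t) - 3K_2te^(-3t) - K_2e^(-3t)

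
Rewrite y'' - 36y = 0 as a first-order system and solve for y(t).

Let x_1 = y, x_2 = y'. Then x_1' = x_2 and x_2' = 36x_1.
A = [[0,1],[36,0]]; det(A-λI) = λ^2 - 36.
Eigenvalues λ = 6, -6 with eigenvectors (1,6), (1,-6).

y(t) = C_1e^(6t) + C_2e^(-6t)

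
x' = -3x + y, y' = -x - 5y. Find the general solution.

x(t) = c_1e^(-4t) + c_2te^(-4t) - c_2e^(-4t), y(t) = -c_1e^(-4t) - c_2te^(-4t) + 2c_2e^(-4t)

Coefficient matrix A = [[-3, 1], [-1, -5]].
Characteristic polynomial det(A - λI) = λ^2 + 8λ + 16 = 0.
Single eigenvalue λ = -4 with algebraic multiplicity 2.
Eigenvector v = (1,-1); generalized eigenvector w with (A-λI)w=v is (-1,2).
General solution: e^(-4t)[c_1·v + c_2·(t·v + w)].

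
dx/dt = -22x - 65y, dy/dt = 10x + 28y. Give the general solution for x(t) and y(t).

x(t) = 2c_1e^(3t)sin(5t) - 3c_1e^(3t)cos(5t) - 3c_2e^(3t)sin(5t) - 2c_2e^(3t)cos(5t), y(t) = -c_1e^(3t)sin(5t) + c_1e^(3t)cos(5t) + c_2e^(3t)sin(5t) + c_2e^(3t)cos(5t)

Coefficient matrix A = [[-22, -65], [10, 28]].
Characteristic polynomial det(A - λI) = λ^2 - 6λ + 34 = 0.
Eigenvalues λ = 3 ± 5i (complex conjugate pair).
For λ=3+5i: an eigenvector is (-3,1) - i(2,-1) = (-3 - 2i, 1 + i).
A real fundamental pair from Re and Im of e^((3+5i)t)v: X_1 = e^(3t)(cos(5t)·(-3,1) + sin(5t)·(2,-1)), X_2 = e^(3t)(sin(5t)·(-3,1) - cos(5t)·(2,-1)).
General solution: c_1X_1 + c_2X_2.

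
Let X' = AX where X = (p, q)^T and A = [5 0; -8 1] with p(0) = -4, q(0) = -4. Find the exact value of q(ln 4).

8144

A = [[5,0],[-8,1]]; eigenvalues λ = 1, 5.
Eigenvectors: (0,-1) for λ=1, (1,-2) for λ=5.
From the initial condition, c_1 = 12, c_2 = -4.
q(ln 4) = (12)(4^1)(-1) + (-4)(4^5)(-2) = 8144.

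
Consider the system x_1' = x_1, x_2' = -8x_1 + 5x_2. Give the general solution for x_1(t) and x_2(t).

Coefficient matrix A = [[1, 0], [-8, 5]].
Characteristic polynomial det(A - λI) = λ^2 - 6λ + 5 = 0.
Eigenvalues λ = 5, 1.
For λ=5: (A-λI) row 1 is [-4, 0], so an eigenvector is (0, 1).
For λ=1: (A-λI) row 2 is [-8, 4], so an eigenvector is (-1, -2).
General solution: K_1e^(5t)(0,1) + K_2e^(t)(-1,-2).

x_1(t) = -K_2e^(t), x_2(t) = K_1e^(5t) - 2K_2e^(t)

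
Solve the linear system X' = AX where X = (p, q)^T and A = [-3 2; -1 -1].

Coefficient matrix A = [[-3, 2], [-1, -1]].
Characteristic polynomial det(A - λI) = λ^2 + 4λ + 5 = 0.
Eigenvalues λ = -2 ± i (complex conjugate pair).
For λ=-2+i: an eigenvector is (-1,0) - i(1,1) = (-1 - i, 0 - i).
A real fundamental pair from Re and Im of e^((-2+i)t)v: X_1 = e^(-2t)(cos(t)·(-1,0) + sin(t)·(1,1)), X_2 = e^(-2t)(sin(t)·(-1,0) - cos(t)·(1,1)).
General solution: C_1X_1 + C_2X_2.

p(t) = C_1e^(-2t)sin(t) - C_1e^(-2t)cos(t) - C_2e^(-2t)sin(t) - C_2e^(-2t)cos(t), q(t) = C_1e^(-2t)sin(t) - C_2e^(-2t)cos(t)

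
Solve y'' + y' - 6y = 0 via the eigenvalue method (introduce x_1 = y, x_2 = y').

y(t) = C_1e^(2t) + C_2e^(-3t)

Let x_1 = y, x_2 = y'. Then x_1' = x_2 and x_2' = 6x_1 - x_2.
A = [[0,1],[6,-1]]; det(A-λI) = λ^2 + λ - 6.
Eigenvalues λ = 2, -3 with eigenvectors (1,2), (1,-3).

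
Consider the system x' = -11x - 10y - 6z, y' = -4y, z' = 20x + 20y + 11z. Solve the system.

Coefficient matrix A = [[-11, -10, -6], [0, -4, 0], [20, 20, 11]].
det(A - λI) = 0 gives eigenvalues λ = 1, -1, -4.
For λ=1: eigenvector (1,0,-2).
For λ=-1: eigenvector (3,0,-5).
For λ=-4: eigenvector (2,1,-4).
General solution: C_1e^(t)(1,0,-2) + C_2e^(-t)(3,0,-5) + C_3e^(-4t)(2,1,-4).

x(t) = C_1e^(t) + 3C_2e^(-t) + 2C_3e^(-4t), y(t) = C_3e^(-4t), z(t) = -2C_1e^(t) - 5C_2e^(-t) - 4C_3e^(-4t)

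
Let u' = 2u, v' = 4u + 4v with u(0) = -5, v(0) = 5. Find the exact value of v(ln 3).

A = [[2,0],[4,4]]; eigenvalues λ = 2, 4.
Eigenvectors: (-1,2) for λ=2, (0,-1) for λ=4.
From the initial condition, c_1 = 5, c_2 = 5.
v(ln 3) = (5)(3^2)(2) + (5)(3^4)(-1) = -315.

-315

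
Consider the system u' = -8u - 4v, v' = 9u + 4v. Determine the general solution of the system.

u(t) = -2C_1e^(-2t) - 2C_2te^(-2t) - C_2e^(-2t), v(t) = 3C_1e^(-2t) + 3C_2te^(-2t) + 2C_2e^(-2t)

Coefficient matrix A = [[-8, -4], [9, 4]].
Characteristic polynomial det(A - λI) = λ^2 + 4λ + 4 = 0.
Single eigenvalue λ = -2 with algebraic multiplicity 2.
Eigenvector v = (-2,3); generalized eigenvector w with (A-λI)w=v is (-1,2).
General solution: e^(-2t)[C_1·v + C_2·(t·v + w)].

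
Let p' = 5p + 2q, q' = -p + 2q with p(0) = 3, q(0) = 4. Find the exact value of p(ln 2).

A = [[5,2],[-1,2]]; eigenvalues λ = 3, 4.
Eigenvectors: (1,-1) for λ=3, (-2,1) for λ=4.
From the initial condition, c_1 = -11, c_2 = -7.
p(ln 2) = (-11)(2^3)(1) + (-7)(2^4)(-2) = 136.

136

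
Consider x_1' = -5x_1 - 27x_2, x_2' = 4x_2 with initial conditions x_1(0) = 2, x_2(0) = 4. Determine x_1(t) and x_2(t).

Coefficient matrix A = [[-5, -27], [0, 4]].
Characteristic polynomial det(A - λI) = λ^2 + λ - 20 = 0.
Eigenvalues λ = 4, -5.
For λ=4: (A-λI) row 1 is [-9, -27], so an eigenvector is (-3, 1).
For λ=-5: (A-λI) row 1 is [0, -27], so an eigenvector is (1, 0).
General solution: K_1e^(4t)(-3,1) + K_2e^(-5t)(1,0).
Applying x_1(0)=2, x_2(0)=4 gives K_1=4, K_2=14.

x_1(t) = -12e^(4t) + 14e^(-5t), x_2(t) = 4e^(4t)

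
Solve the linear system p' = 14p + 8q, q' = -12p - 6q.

p(t) = 2C_1e^(2t) - C_2e^(6t), q(t) = -3C_1e^(2t) + C_2e^(6t)

Coefficient matrix A = [[14, 8], [-12, -6]].
Characteristic polynomial det(A - λI) = λ^2 - 8λ + 12 = 0.
Eigenvalues λ = 2, 6.
For λ=2: (A-λI) row 1 is [12, 8], so an eigenvector is (2, -3).
For λ=6: (A-λI) row 1 is [8, 8], so an eigenvector is (-1, 1).
General solution: C_1e^(2t)(2,-3) + C_2e^(6t)(-1,1).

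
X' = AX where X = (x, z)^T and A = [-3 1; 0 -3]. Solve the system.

Coefficient matrix A = [[-3, 1], [0, -3]].
Characteristic polynomial det(A - λI) = λ^2 + 6λ + 9 = 0.
Single eigenvalue λ = -3 with algebraic multiplicity 2.
Eigenvector v = (-1,0); generalized eigenvector w with (A-λI)w=v is (3,-1).
General solution: e^(-3t)[K_1·v + K_2·(t·v + w)].

x(t) = -K_1e^(-3t) - K_2te^(-3t) + 3K_2e^(-3t), z(t) = -K_2e^(-3t)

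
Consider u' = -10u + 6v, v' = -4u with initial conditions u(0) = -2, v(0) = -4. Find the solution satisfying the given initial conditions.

Coefficient matrix A = [[-10, 6], [-4, 0]].
Characteristic polynomial det(A - λI) = λ^2 + 10λ + 24 = 0.
Eigenvalues λ = -6, -4.
For λ=-6: (A-λI) row 1 is [-4, 6], so an eigenvector is (-3, -2).
For λ=-4: (A-λI) row 1 is [-6, 6], so an eigenvector is (1, 1).
General solution: c_1e^(-6t)(-3,-2) + c_2e^(-4t)(1,1).
Applying u(0)=-2, v(0)=-4 gives c_1=-2, c_2=-8.

u(t) = -8e^(-4t) + 6e^(-6t), v(t) = -8e^(-4t) + 4e^(-6t)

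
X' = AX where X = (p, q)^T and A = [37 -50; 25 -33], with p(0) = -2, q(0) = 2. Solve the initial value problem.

Coefficient matrix A = [[37, -50], [25, -33]].
Characteristic polynomial det(A - λI) = λ^2 - 4λ + 29 = 0.
Eigenvalues λ = 2 ± 5i (complex conjugate pair).
For λ=2+5i: an eigenvector is (-3,-2) - i(-1,-1) = (-3 + i, -2 + i).
A real fundamental pair from Re and Im of e^((2+5i)t)v: X_1 = e^(2t)(cos(5t)·(-3,-2) + sin(5t)·(-1,-1)), X_2 = e^(2t)(sin(5t)·(-3,-2) - cos(5t)·(-1,-1)).
General solution: K_1X_1 + K_2X_2.
Applying p(0)=-2, q(0)=2 gives K_1=4, K_2=10.

p(t) = -34e^(2t)sin(5t) - 2e^(2t)cos(5t), q(t) = -24e^(2t)sin(5t) + 2e^(2t)cos(5t)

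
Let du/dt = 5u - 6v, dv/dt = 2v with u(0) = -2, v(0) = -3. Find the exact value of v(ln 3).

A = [[5,-6],[0,2]]; eigenvalues λ = 5, 2.
Eigenvectors: (1,0) for λ=5, (2,1) for λ=2.
From the initial condition, c_1 = 4, c_2 = -3.
v(ln 3) = (4)(3^5)(0) + (-3)(3^2)(1) = -27.

-27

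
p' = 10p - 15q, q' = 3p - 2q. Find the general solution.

p(t) = -2c_1e^(4t)sin(3t) - c_1e^(4t)cos(3t) - c_2e^(4t)sin(3t) + 2c_2e^(4t)cos(3t), q(t) = -c_1e^(4t)sin(3t) + c_2e^(4t)cos(3t)

Coefficient matrix A = [[10, -15], [3, -2]].
Characteristic polynomial det(A - λI) = λ^2 - 8λ + 25 = 0.
Eigenvalues λ = 4 ± 3i (complex conjugate pair).
For λ=4+3i: an eigenvector is (-1,0) - i(-2,-1) = (-1 + 2i, 0 + i).
A real fundamental pair from Re and Im of e^((4+3i)t)v: X_1 = e^(4t)(cos(3t)·(-1,0) + sin(3t)·(-2,-1)), X_2 = e^(4t)(sin(3t)·(-1,0) - cos(3t)·(-2,-1)).
General solution: c_1X_1 + c_2X_2.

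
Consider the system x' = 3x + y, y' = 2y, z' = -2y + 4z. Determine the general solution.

Coefficient matrix A = [[3, 1, 0], [0, 2, 0], [0, -2, 4]].
det(A - λI) = 0 gives eigenvalues λ = 2, 3, 4.
For λ=2: eigenvector (-1,1,1).
For λ=3: eigenvector (1,0,0).
For λ=4: eigenvector (0,0,1).
General solution: K_1e^(2t)(-1,1,1) + K_2e^(3t)(1,0,0) + K_3e^(4t)(0,0,1).

x(t) = -K_1e^(2t) + K_2e^(3t), y(t) = K_1e^(2t), z(t) = K_1e^(2t) + K_3e^(4t)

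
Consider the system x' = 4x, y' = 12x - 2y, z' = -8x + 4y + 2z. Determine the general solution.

Coefficient matrix A = [[4, 0, 0], [12, -2, 0], [-8, 4, 2]].
det(A - λI) = 0 gives eigenvalues λ = 4, -2, 2.
For λ=4: eigenvector (1,2,0).
For λ=-2: eigenvector (0,1,-1).
For λ=2: eigenvector (0,0,1).
General solution: K_1e^(4t)(1,2,0) + K_2e^(-2t)(0,1,-1) + K_3e^(2t)(0,0,1).

x(t) = K_1e^(4t), y(t) = 2K_1e^(4t) + K_2e^(-2t), z(t) = -K_2e^(-2t) + K_3e^(2t)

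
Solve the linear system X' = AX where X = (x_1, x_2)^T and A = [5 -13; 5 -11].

x_1(t) = -3C_1e^(-3t)sin(t) - 2C_1e^(-3t)cos(t) - 2C_2e^(-3t)sin(t) + 3C_2e^(-3t)cos(t), x_2(t) = -2C_1e^(-3t)sin(t) - C_1e^(-3t)cos(t) - C_2e^(-3t)sin(t) + 2C_2e^(-3t)cos(t)

Coefficient matrix A = [[5, -13], [5, -11]].
Characteristic polynomial det(A - λI) = λ^2 + 6λ + 10 = 0.
Eigenvalues λ = -3 ± i (complex conjugate pair).
For λ=-3+i: an eigenvector is (-2,-1) - i(-3,-2) = (-2 + 3i, -1 + 2i).
A real fundamental pair from Re and Im of e^((-3+i)t)v: X_1 = e^(-3t)(cos(t)·(-2,-1) + sin(t)·(-3,-2)), X_2 = e^(-3t)(sin(t)·(-2,-1) - cos(t)·(-3,-2)).
General solution: C_1X_1 + C_2X_2.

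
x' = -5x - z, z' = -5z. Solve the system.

Coefficient matrix A = [[-5, -1], [0, -5]].
Characteristic polynomial det(A - λI) = λ^2 + 10λ + 25 = 0.
Single eigenvalue λ = -5 with algebraic multiplicity 2.
Eigenvector v = (1,0); generalized eigenvector w with (A-λI)w=v is (-1,-1).
General solution: e^(-5t)[c_1·v + c_2·(t·v + w)].

x(t) = c_1e^(-5t) + c_2te^(-5t) - c_2e^(-5t), z(t) = -c_2e^(-5t)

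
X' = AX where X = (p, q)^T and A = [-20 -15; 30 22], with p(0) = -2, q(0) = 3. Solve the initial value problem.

Coefficient matrix A = [[-20, -15], [30, 22]].
Characteristic polynomial det(A - λI) = λ^2 - 2λ + 10 = 0.
Eigenvalues λ = 1 ± 3i (complex conjugate pair).
For λ=1+3i: an eigenvector is (1,-1) - i(-2,3) = (1 + 2i, -1 - 3i).
A real fundamental pair from Re and Im of e^((1+3i)t)v: X_1 = e^(t)(cos(3t)·(1,-1) + sin(3t)·(-2,3)), X_2 = e^(t)(sin(3t)·(1,-1) - cos(3t)·(-2,3)).
General solution: K_1X_1 + K_2X_2.
Applying p(0)=-2, q(0)=3 gives K_1=0, K_2=-1.

p(t) = -e^(t)sin(3t) - 2e^(t)cos(3t), q(t) = e^(t)sin(3t) + 3e^(t)cos(3t)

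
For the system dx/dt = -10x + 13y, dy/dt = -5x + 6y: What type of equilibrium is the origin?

stable spiral

A = [[-10,13],[-5,6]]; det(A-λI) = λ^2 + 4λ + 5.
λ = -2 ± i: negative real part.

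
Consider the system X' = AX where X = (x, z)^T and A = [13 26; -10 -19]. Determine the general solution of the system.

Coefficient matrix A = [[13, 26], [-10, -19]].
Characteristic polynomial det(A - λI) = λ^2 + 6λ + 13 = 0.
Eigenvalues λ = -3 ± 2i (complex conjugate pair).
For λ=-3+2i: an eigenvector is (-3,2) - i(2,-1) = (-3 - 2i, 2 + i).
A real fundamental pair from Re and Im of e^((-3+2i)t)v: X_1 = e^(-3t)(cos(2t)·(-3,2) + sin(2t)·(2,-1)), X_2 = e^(-3t)(sin(2t)·(-3,2) - cos(2t)·(2,-1)).
General solution: K_1X_1 + K_2X_2.

x(t) = 2K_1e^(-3t)sin(2t) - 3K_1e^(-3t)cos(2t) - 3K_2e^(-3t)sin(2t) - 2K_2e^(-3t)cos(2t), z(t) = -K_1e^(-3t)sin(2t) + 2K_1e^(-3t)cos(2t) + 2K_2e^(-3t)sin(2t) + K_2e^(-3t)cos(2t)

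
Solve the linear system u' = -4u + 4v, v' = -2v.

Coefficient matrix A = [[-4, 4], [0, -2]].
Characteristic polynomial det(A - λI) = λ^2 + 6λ + 8 = 0.
Eigenvalues λ = -4, -2.
For λ=-4: (A-λI) row 1 is [0, 4], so an eigenvector is (1, 0).
For λ=-2: (A-λI) row 1 is [-2, 4], so an eigenvector is (2, 1).
General solution: c_1e^(-4t)(1,0) + c_2e^(-2t)(2,1).

u(t) = c_1e^(-4t) + 2c_2e^(-2t), v(t) = c_2e^(-2t)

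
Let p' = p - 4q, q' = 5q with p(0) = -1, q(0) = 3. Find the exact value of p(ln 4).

A = [[1,-4],[0,5]]; eigenvalues λ = 1, 5.
Eigenvectors: (1,0) for λ=1, (1,-1) for λ=5.
From the initial condition, c_1 = 2, c_2 = -3.
p(ln 4) = (2)(4^1)(1) + (-3)(4^5)(1) = -3064.

-3064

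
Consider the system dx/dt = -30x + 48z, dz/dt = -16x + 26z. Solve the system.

x(t) = -3K_1e^(2t) - 2K_2e^(-6t), z(t) = -2K_1e^(2t) - K_2e^(-6t)

Coefficient matrix A = [[-30, 48], [-16, 26]].
Characteristic polynomial det(A - λI) = λ^2 + 4λ - 12 = 0.
Eigenvalues λ = 2, -6.
For λ=2: (A-λI) row 1 is [-32, 48], so an eigenvector is (-3, -2).
For λ=-6: (A-λI) row 1 is [-24, 48], so an eigenvector is (-2, -1).
General solution: K_1e^(2t)(-3,-2) + K_2e^(-6t)(-2,-1).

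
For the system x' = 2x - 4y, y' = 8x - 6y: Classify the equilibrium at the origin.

stable spiral

A = [[2,-4],[8,-6]]; det(A-λI) = λ^2 + 4λ + 20.
λ = -2 ± 4i: negative real part.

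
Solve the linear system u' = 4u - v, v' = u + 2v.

u(t) = -C_1e^(3t) - C_2te^(3t) + 2C_2e^(3t), v(t) = -C_1e^(3t) - C_2te^(3t) + 3C_2e^(3t)

Coefficient matrix A = [[4, -1], [1, 2]].
Characteristic polynomial det(A - λI) = λ^2 - 6λ + 9 = 0.
Single eigenvalue λ = 3 with algebraic multiplicity 2.
Eigenvector v = (-1,-1); generalized eigenvector w with (A-λI)w=v is (2,3).
General solution: e^(3t)[C_1·v + C_2·(t·v + w)].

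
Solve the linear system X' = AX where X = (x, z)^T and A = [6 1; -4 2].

Coefficient matrix A = [[6, 1], [-4, 2]].
Characteristic polynomial det(A - λI) = λ^2 - 8λ + 16 = 0.
Single eigenvalue λ = 4 with algebraic multiplicity 2.
Eigenvector v = (1,-2); generalized eigenvector w with (A-λI)w=v is (0,1).
General solution: e^(4t)[K_1·v + K_2·(t·v + w)].

x(t) = K_1e^(4t) + K_2te^(4t), z(t) = -2K_1e^(4t) - 2K_2te^(4t) + K_2e^(4t)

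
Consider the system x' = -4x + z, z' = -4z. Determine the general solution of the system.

Coefficient matrix A = [[-4, 1], [0, -4]].
Characteristic polynomial det(A - λI) = λ^2 + 8λ + 16 = 0.
Single eigenvalue λ = -4 with algebraic multiplicity 2.
Eigenvector v = (1,0); generalized eigenvector w with (A-λI)w=v is (3,1).
General solution: e^(-4t)[c_1·v + c_2·(t·v + w)].

x(t) = c_1e^(-4t) + c_2te^(-4t) + 3c_2e^(-4t), z(t) = c_2e^(-4t)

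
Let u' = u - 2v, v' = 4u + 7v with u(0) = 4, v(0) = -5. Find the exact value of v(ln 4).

-2240

A = [[1,-2],[4,7]]; eigenvalues λ = 3, 5.
Eigenvectors: (1,-1) for λ=3, (-1,2) for λ=5.
From the initial condition, c_1 = 3, c_2 = -1.
v(ln 4) = (3)(4^3)(-1) + (-1)(4^5)(2) = -2240.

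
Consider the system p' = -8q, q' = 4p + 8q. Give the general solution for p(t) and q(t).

p(t) = K_1e^(4t)sin(4t) - K_1e^(4t)cos(4t) - K_2e^(4t)sin(4t) - K_2e^(4t)cos(4t), q(t) = -K_1e^(4t)sin(4t) + K_2e^(4t)cos(4t)

Coefficient matrix A = [[0, -8], [4, 8]].
Characteristic polynomial det(A - λI) = λ^2 - 8λ + 32 = 0.
Eigenvalues λ = 4 ± 4i (complex conjugate pair).
For λ=4+4i: an eigenvector is (-1,0) - i(1,-1) = (-1 - i, 0 + i).
A real fundamental pair from Re and Im of e^((4+4i)t)v: X_1 = e^(4t)(cos(4t)·(-1,0) + sin(4t)·(1,-1)), X_2 = e^(4t)(sin(4t)·(-1,0) - cos(4t)·(1,-1)).
General solution: K_1X_1 + K_2X_2.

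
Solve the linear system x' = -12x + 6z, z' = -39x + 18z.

x(t) = C_1e^(3t)sin(3t) - C_1e^(3t)cos(3t) - C_2e^(3t)sin(3t) - C_2e^(3t)cos(3t), z(t) = 3C_1e^(3t)sin(3t) - 2C_1e^(3t)cos(3t) - 2C_2e^(3t)sin(3t) - 3C_2e^(3t)cos(3t)

Coefficient matrix A = [[-12, 6], [-39, 18]].
Characteristic polynomial det(A - λI) = λ^2 - 6λ + 18 = 0.
Eigenvalues λ = 3 ± 3i (complex conjugate pair).
For λ=3+3i: an eigenvector is (-1,-2) - i(1,3) = (-1 - i, -2 - 3i).
A real fundamental pair from Re and Im of e^((3+3i)t)v: X_1 = e^(3t)(cos(3t)·(-1,-2) + sin(3t)·(1,3)), X_2 = e^(3t)(sin(3t)·(-1,-2) - cos(3t)·(1,3)).
General solution: C_1X_1 + C_2X_2.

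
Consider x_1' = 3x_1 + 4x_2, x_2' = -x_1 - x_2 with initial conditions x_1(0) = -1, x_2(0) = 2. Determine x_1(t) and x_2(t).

x_1(t) = 6te^(t) - e^(t), x_2(t) = -3te^(t) + 2e^(t)

Coefficient matrix A = [[3, 4], [-1, -1]].
Characteristic polynomial det(A - λI) = λ^2 - 2λ + 1 = 0.
Single eigenvalue λ = 1 with algebraic multiplicity 2.
Eigenvector v = (-2,1); generalized eigenvector w with (A-λI)w=v is (3,-2).
General solution: e^(t)[K_1·v + K_2·(t·v + w)].
Applying x_1(0)=-1, x_2(0)=2 gives K_1=-4, K_2=-3.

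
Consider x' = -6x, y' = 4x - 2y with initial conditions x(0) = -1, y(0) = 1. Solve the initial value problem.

Coefficient matrix A = [[-6, 0], [4, -2]].
Characteristic polynomial det(A - λI) = λ^2 + 8λ + 12 = 0.
Eigenvalues λ = -6, -2.
For λ=-6: (A-λI) row 2 is [4, 4], so an eigenvector is (-1, 1).
For λ=-2: (A-λI) row 1 is [-4, 0], so an eigenvector is (0, 1).
General solution: K_1e^(-6t)(-1,1) + K_2e^(-2t)(0,1).
Applying x(0)=-1, y(0)=1 gives K_1=1, K_2=0.

x(t) = -e^(-6t), y(t) = e^(-6t)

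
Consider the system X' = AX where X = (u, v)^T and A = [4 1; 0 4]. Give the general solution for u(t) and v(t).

Coefficient matrix A = [[4, 1], [0, 4]].
Characteristic polynomial det(A - λI) = λ^2 - 8λ + 16 = 0.
Single eigenvalue λ = 4 with algebraic multiplicity 2.
Eigenvector v = (1,0); generalized eigenvector w with (A-λI)w=v is (-1,1).
General solution: e^(4t)[C_1·v + C_2·(t·v + w)].

u(t) = C_1e^(4t) + C_2te^(4t) - C_2e^(4t), v(t) = C_2e^(4t)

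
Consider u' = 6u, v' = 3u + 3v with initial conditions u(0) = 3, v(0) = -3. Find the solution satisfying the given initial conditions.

Coefficient matrix A = [[6, 0], [3, 3]].
Characteristic polynomial det(A - λI) = λ^2 - 9λ + 18 = 0.
Eigenvalues λ = 6, 3.
For λ=6: (A-λI) row 2 is [3, -3], so an eigenvector is (-1, -1).
For λ=3: (A-λI) row 1 is [3, 0], so an eigenvector is (0, 1).
General solution: K_1e^(6t)(-1,-1) + K_2e^(3t)(0,1).
Applying u(0)=3, v(0)=-3 gives K_1=-3, K_2=-6.

u(t) = 3e^(6t), v(t) = 3e^(6t) - 6e^(3t)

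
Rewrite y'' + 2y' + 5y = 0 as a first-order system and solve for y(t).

y(t) = K_1e^(-t)cos(2t) + K_2e^(-t)sin(2t)

Let x_1 = y, x_2 = y'. Then x_1' = x_2 and x_2' = -5x_1 - 2x_2.
A = [[0,1],[-5,-2]]; det(A-λI) = λ^2 + 2λ + 5.
Eigenvalues λ = -1 ± 2i.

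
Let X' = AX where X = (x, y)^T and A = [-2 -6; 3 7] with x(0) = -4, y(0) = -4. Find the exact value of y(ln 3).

A = [[-2,-6],[3,7]]; eigenvalues λ = 1, 4.
Eigenvectors: (-2,1) for λ=1, (1,-1) for λ=4.
From the initial condition, c_1 = 8, c_2 = 12.
y(ln 3) = (8)(3^1)(1) + (12)(3^4)(-1) = -948.

-948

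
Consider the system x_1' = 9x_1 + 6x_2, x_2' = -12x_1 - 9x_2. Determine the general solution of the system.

x_1(t) = c_1e^(-3t) + c_2e^(3t), x_2(t) = -2c_1e^(-3t) - c_2e^(3t)

Coefficient matrix A = [[9, 6], [-12, -9]].
Characteristic polynomial det(A - λI) = λ^2 - 9 = 0.
Eigenvalues λ = -3, 3.
For λ=-3: (A-λI) row 1 is [12, 6], so an eigenvector is (1, -2).
For λ=3: (A-λI) row 1 is [6, 6], so an eigenvector is (1, -1).
General solution: c_1e^(-3t)(1,-2) + c_2e^(3t)(1,-1).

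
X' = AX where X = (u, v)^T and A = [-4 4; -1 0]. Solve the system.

Coefficient matrix A = [[-4, 4], [-1, 0]].
Characteristic polynomial det(A - λI) = λ^2 + 4λ + 4 = 0.
Single eigenvalue λ = -2 with algebraic multiplicity 2.
Eigenvector v = (2,1); generalized eigenvector w with (A-λI)w=v is (1,1).
General solution: e^(-2t)[c_1·v + c_2·(t·v + w)].

u(t) = 2c_1e^(-2t) + 2c_2te^(-2t) + c_2e^(-2t), v(t) = c_1e^(-2t) + c_2te^(-2t) + c_2e^(-2t)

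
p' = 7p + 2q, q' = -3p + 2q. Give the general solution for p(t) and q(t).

p(t) = -C_1e^(5t) + 2C_2e^(4t), q(t) = C_1e^(5t) - 3C_2e^(4t)

Coefficient matrix A = [[7, 2], [-3, 2]].
Characteristic polynomial det(A - λI) = λ^2 - 9λ + 20 = 0.
Eigenvalues λ = 5, 4.
For λ=5: (A-λI) row 1 is [2, 2], so an eigenvector is (-1, 1).
For λ=4: (A-λI) row 1 is [3, 2], so an eigenvector is (2, -3).
General solution: C_1e^(5t)(-1,1) + C_2e^(4t)(2,-3).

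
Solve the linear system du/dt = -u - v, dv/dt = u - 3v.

Coefficient matrix A = [[-1, -1], [1, -3]].
Characteristic polynomial det(A - λI) = λ^2 + 4λ + 4 = 0.
Single eigenvalue λ = -2 with algebraic multiplicity 2.
Eigenvector v = (1,1); generalized eigenvector w with (A-λI)w=v is (-1,-2).
General solution: e^(-2t)[K_1·v + K_2·(t·v + w)].

u(t) = K_1e^(-2t) + K_2te^(-2t) - K_2e^(-2t), v(t) = K_1e^(-2t) + K_2te^(-2t) - 2K_2e^(-2t)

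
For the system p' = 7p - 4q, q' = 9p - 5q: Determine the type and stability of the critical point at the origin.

unstable improper node

A = [[7,-4],[9,-5]]; det(A-λI) = λ^2 - 2λ + 1.
repeated λ = 1 with a single eigenvector.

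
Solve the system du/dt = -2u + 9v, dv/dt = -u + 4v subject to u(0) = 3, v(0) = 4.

Coefficient matrix A = [[-2, 9], [-1, 4]].
Characteristic polynomial det(A - λI) = λ^2 - 2λ + 1 = 0.
Single eigenvalue λ = 1 with algebraic multiplicity 2.
Eigenvector v = (3,1); generalized eigenvector w with (A-λI)w=v is (-1,0).
General solution: e^(t)[C_1·v + C_2·(t·v + w)].
Applying u(0)=3, v(0)=4 gives C_1=4, C_2=9.

u(t) = 27te^(t) + 3e^(t), v(t) = 9te^(t) + 4e^(t)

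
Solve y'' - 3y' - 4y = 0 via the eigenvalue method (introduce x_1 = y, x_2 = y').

y(t) = K_1e^(-t) + K_2e^(4t)

Let x_1 = y, x_2 = y'. Then x_1' = x_2 and x_2' = 4x_1 + 3x_2.
A = [[0,1],[4,3]]; det(A-λI) = λ^2 - 3λ - 4.
Eigenvalues λ = -1, 4 with eigenvectors (1,-1), (1,4).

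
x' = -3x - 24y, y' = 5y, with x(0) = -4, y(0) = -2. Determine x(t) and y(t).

Coefficient matrix A = [[-3, -24], [0, 5]].
Characteristic polynomial det(A - λI) = λ^2 - 2λ - 15 = 0.
Eigenvalues λ = -3, 5.
For λ=-3: (A-λI) row 1 is [0, -24], so an eigenvector is (-1, 0).
For λ=5: (A-λI) row 1 is [-8, -24], so an eigenvector is (-3, 1).
General solution: c_1e^(-3t)(-1,0) + c_2e^(5t)(-3,1).
Applying x(0)=-4, y(0)=-2 gives c_1=10, c_2=-2.

x(t) = 6e^(5t) - 10e^(-3t), y(t) = -2e^(5t)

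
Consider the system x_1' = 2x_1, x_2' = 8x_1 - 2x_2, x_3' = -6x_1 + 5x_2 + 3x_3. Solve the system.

x_1(t) = K_1e^(2t), x_2(t) = 2K_1e^(2t) + K_2e^(-2t), x_3(t) = -4K_1e^(2t) - K_2e^(-2t) + K_3e^(3t)

Coefficient matrix A = [[2, 0, 0], [8, -2, 0], [-6, 5, 3]].
det(A - λI) = 0 gives eigenvalues λ = 2, -2, 3.
For λ=2: eigenvector (1,2,-4).
For λ=-2: eigenvector (0,1,-1).
For λ=3: eigenvector (0,0,1).
General solution: K_1e^(2t)(1,2,-4) + K_2e^(-2t)(0,1,-1) + K_3e^(3t)(0,0,1).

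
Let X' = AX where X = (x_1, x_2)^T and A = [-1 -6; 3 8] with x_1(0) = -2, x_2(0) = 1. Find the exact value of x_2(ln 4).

16

A = [[-1,-6],[3,8]]; eigenvalues λ = 2, 5.
Eigenvectors: (2,-1) for λ=2, (1,-1) for λ=5.
From the initial condition, c_1 = -1, c_2 = 0.
x_2(ln 4) = (-1)(4^2)(-1) + (0)(4^5)(-1) = 16.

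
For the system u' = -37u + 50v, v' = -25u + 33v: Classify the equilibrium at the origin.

stable spiral

A = [[-37,50],[-25,33]]; det(A-λI) = λ^2 + 4λ + 29.
λ = -2 ± 5i: negative real part.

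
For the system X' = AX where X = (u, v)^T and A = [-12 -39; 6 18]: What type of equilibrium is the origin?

unstable spiral

A = [[-12,-39],[6,18]]; det(A-λI) = λ^2 - 6λ + 18.
λ = 3 ± 3i: positive real part.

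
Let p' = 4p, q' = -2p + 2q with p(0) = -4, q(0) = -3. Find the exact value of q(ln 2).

36

A = [[4,0],[-2,2]]; eigenvalues λ = 4, 2.
Eigenvectors: (-1,1) for λ=4, (0,1) for λ=2.
From the initial condition, c_1 = 4, c_2 = -7.
q(ln 2) = (4)(2^4)(1) + (-7)(2^2)(1) = 36.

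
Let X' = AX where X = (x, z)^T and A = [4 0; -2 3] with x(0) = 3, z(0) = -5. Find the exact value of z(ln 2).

A = [[4,0],[-2,3]]; eigenvalues λ = 3, 4.
Eigenvectors: (0,-1) for λ=3, (1,-2) for λ=4.
From the initial condition, c_1 = -1, c_2 = 3.
z(ln 2) = (-1)(2^3)(-1) + (3)(2^4)(-2) = -88.

-88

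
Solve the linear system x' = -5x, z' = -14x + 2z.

Coefficient matrix A = [[-5, 0], [-14, 2]].
Characteristic polynomial det(A - λI) = λ^2 + 3λ - 10 = 0.
Eigenvalues λ = -5, 2.
For λ=-5: (A-λI) row 2 is [-14, 7], so an eigenvector is (1, 2).
For λ=2: (A-λI) row 1 is [-7, 0], so an eigenvector is (0, 1).
General solution: c_1e^(-5t)(1,2) + c_2e^(2t)(0,1).

x(t) = c_1e^(-5t), z(t) = 2c_1e^(-5t) + c_2e^(2t)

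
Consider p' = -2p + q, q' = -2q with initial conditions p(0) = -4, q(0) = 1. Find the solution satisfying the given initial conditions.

p(t) = te^(-2t) - 4e^(-2t), q(t) = e^(-2t)

Coefficient matrix A = [[-2, 1], [0, -2]].
Characteristic polynomial det(A - λI) = λ^2 + 4λ + 4 = 0.
Single eigenvalue λ = -2 with algebraic multiplicity 2.
Eigenvector v = (-1,0); generalized eigenvector w with (A-λI)w=v is (1,-1).
General solution: e^(-2t)[c_1·v + c_2·(t·v + w)].
Applying p(0)=-4, q(0)=1 gives c_1=3, c_2=-1.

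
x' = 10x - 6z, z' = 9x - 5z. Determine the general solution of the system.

Coefficient matrix A = [[10, -6], [9, -5]].
Characteristic polynomial det(A - λI) = λ^2 - 5λ + 4 = 0.
Eigenvalues λ = 1, 4.
For λ=1: (A-λI) row 1 is [9, -6], so an eigenvector is (-2, -3).
For λ=4: (A-λI) row 1 is [6, -6], so an eigenvector is (1, 1).
General solution: C_1e^(t)(-2,-3) + C_2e^(4t)(1,1).

x(t) = -2C_1e^(t) + C_2e^(4t), z(t) = -3C_1e^(t) + C_2e^(4t)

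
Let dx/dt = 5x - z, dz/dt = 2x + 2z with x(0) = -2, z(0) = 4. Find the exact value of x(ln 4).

-1664

A = [[5,-1],[2,2]]; eigenvalues λ = 3, 4.
Eigenvectors: (-1,-2) for λ=3, (-1,-1) for λ=4.
From the initial condition, c_1 = -6, c_2 = 8.
x(ln 4) = (-6)(4^3)(-1) + (8)(4^4)(-1) = -1664.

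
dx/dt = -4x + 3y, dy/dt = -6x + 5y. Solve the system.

x(t) = c_1e^(-t) - c_2e^(2t), y(t) = c_1e^(-t) - 2c_2e^(2t)

Coefficient matrix A = [[-4, 3], [-6, 5]].
Characteristic polynomial det(A - λI) = λ^2 - λ - 2 = 0.
Eigenvalues λ = -1, 2.
For λ=-1: (A-λI) row 1 is [-3, 3], so an eigenvector is (1, 1).
For λ=2: (A-λI) row 1 is [-6, 3], so an eigenvector is (-1, -2).
General solution: c_1e^(-t)(1,1) + c_2e^(2t)(-1,-2).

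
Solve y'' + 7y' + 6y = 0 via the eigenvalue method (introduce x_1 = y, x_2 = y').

y(t) = K_1e^(-t) + K_2e^(-6t)

Let x_1 = y, x_2 = y'. Then x_1' = x_2 and x_2' = -6x_1 - 7x_2.
A = [[0,1],[-6,-7]]; det(A-λI) = λ^2 + 7λ + 6.
Eigenvalues λ = -1, -6 with eigenvectors (1,-1), (1,-6).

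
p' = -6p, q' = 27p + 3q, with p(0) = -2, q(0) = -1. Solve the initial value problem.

p(t) = -2e^(-6t), q(t) = -7e^(3t) + 6e^(-6t)

Coefficient matrix A = [[-6, 0], [27, 3]].
Characteristic polynomial det(A - λI) = λ^2 + 3λ - 18 = 0.
Eigenvalues λ = -6, 3.
For λ=-6: (A-λI) row 2 is [27, 9], so an eigenvector is (1, -3).
For λ=3: (A-λI) row 1 is [-9, 0], so an eigenvector is (0, -1).
General solution: C_1e^(-6t)(1,-3) + C_2e^(3t)(0,-1).
Applying p(0)=-2, q(0)=-1 gives C_1=-2, C_2=7.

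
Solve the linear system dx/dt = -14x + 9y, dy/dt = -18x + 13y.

x(t) = -K_1e^(-5t) + K_2e^(4t), y(t) = -K_1e^(-5t) + 2K_2e^(4t)

Coefficient matrix A = [[-14, 9], [-18, 13]].
Characteristic polynomial det(A - λI) = λ^2 + λ - 20 = 0.
Eigenvalues λ = -5, 4.
For λ=-5: (A-λI) row 1 is [-9, 9], so an eigenvector is (-1, -1).
For λ=4: (A-λI) row 1 is [-18, 9], so an eigenvector is (1, 2).
General solution: K_1e^(-5t)(-1,-1) + K_2e^(4t)(1,2).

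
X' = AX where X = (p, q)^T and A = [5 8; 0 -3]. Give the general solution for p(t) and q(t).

p(t) = K_1e^(5t) - K_2e^(-3t), q(t) = K_2e^(-3t)

Coefficient matrix A = [[5, 8], [0, -3]].
Characteristic polynomial det(A - λI) = λ^2 - 2λ - 15 = 0.
Eigenvalues λ = 5, -3.
For λ=5: (A-λI) row 1 is [0, 8], so an eigenvector is (1, 0).
For λ=-3: (A-λI) row 1 is [8, 8], so an eigenvector is (-1, 1).
General solution: K_1e^(5t)(1,0) + K_2e^(-3t)(-1,1).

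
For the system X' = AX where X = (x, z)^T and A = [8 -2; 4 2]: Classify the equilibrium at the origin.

A = [[8,-2],[4,2]]; det(A-λI) = λ^2 - 10λ + 24.
λ = 4, 6: both positive.

unstable node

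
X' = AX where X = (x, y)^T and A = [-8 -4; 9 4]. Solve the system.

x(t) = 2c_1e^(-2t) + 2c_2te^(-2t) - c_2e^(-2t), y(t) = -3c_1e^(-2t) - 3c_2te^(-2t) + c_2e^(-2t)

Coefficient matrix A = [[-8, -4], [9, 4]].
Characteristic polynomial det(A - λI) = λ^2 + 4λ + 4 = 0.
Single eigenvalue λ = -2 with algebraic multiplicity 2.
Eigenvector v = (2,-3); generalized eigenvector w with (A-λI)w=v is (-1,1).
General solution: e^(-2t)[c_1·v + c_2·(t·v + w)].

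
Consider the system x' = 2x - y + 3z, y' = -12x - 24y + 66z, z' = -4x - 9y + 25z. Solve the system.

x(t) = C_2e^(3t) - C_3e^(2t), y(t) = 3C_1e^(-2t) + 2C_2e^(3t) + 3C_3e^(2t), z(t) = C_1e^(-2t) + C_2e^(3t) + C_3e^(2t)

Coefficient matrix A = [[2, -1, 3], [-12, -24, 66], [-4, -9, 25]].
det(A - λI) = 0 gives eigenvalues λ = -2, 3, 2.
For λ=-2: eigenvector (0,3,1).
For λ=3: eigenvector (1,2,1).
For λ=2: eigenvector (-1,3,1).
General solution: C_1e^(-2t)(0,3,1) + C_2e^(3t)(1,2,1) + C_3e^(2t)(-1,3,1).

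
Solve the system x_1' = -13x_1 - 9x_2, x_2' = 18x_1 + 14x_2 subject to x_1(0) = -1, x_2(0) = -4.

Coefficient matrix A = [[-13, -9], [18, 14]].
Characteristic polynomial det(A - λI) = λ^2 - λ - 20 = 0.
Eigenvalues λ = 5, -4.
For λ=5: (A-λI) row 1 is [-18, -9], so an eigenvector is (1, -2).
For λ=-4: (A-λI) row 1 is [-9, -9], so an eigenvector is (-1, 1).
General solution: c_1e^(5t)(1,-2) + c_2e^(-4t)(-1,1).
Applying x_1(0)=-1, x_2(0)=-4 gives c_1=5, c_2=6.

x_1(t) = 5e^(5t) - 6e^(-4t), x_2(t) = -10e^(5t) + 6e^(-4t)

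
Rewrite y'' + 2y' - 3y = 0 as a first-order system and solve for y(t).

y(t) = K_1e^(-3t) + K_2e^(t)

Let x_1 = y, x_2 = y'. Then x_1' = x_2 and x_2' = 3x_1 - 2x_2.
A = [[0,1],[3,-2]]; det(A-λI) = λ^2 + 2λ - 3.
Eigenvalues λ = -3, 1 with eigenvectors (1,-3), (1,1).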